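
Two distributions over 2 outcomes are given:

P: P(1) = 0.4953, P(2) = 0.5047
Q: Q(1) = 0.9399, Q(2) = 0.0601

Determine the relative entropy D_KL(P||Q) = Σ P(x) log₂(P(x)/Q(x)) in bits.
1.0917 bits

D_KL(P||Q) = Σ P(x) log₂(P(x)/Q(x))

Computing term by term:
  P(1)·log₂(P(1)/Q(1)) = 0.4953·log₂(0.4953/0.9399) = -0.45776
  P(2)·log₂(P(2)/Q(2)) = 0.5047·log₂(0.5047/0.0601) = 1.54942

D_KL(P||Q) = -0.45776 + 1.54942 = 1.09166 ≈ 1.0917 bits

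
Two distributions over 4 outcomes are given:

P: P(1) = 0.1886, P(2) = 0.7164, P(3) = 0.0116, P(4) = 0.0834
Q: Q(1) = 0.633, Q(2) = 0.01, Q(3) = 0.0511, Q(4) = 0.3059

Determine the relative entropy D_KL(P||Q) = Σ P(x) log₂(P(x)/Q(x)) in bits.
3.9043 bits

D_KL(P||Q) = Σ P(x) log₂(P(x)/Q(x))

Computing term by term:
  P(1)·log₂(P(1)/Q(1)) = 0.1886·log₂(0.1886/0.633) = -0.32946
  P(2)·log₂(P(2)/Q(2)) = 0.7164·log₂(0.7164/0.01) = 4.41495
  P(3)·log₂(P(3)/Q(3)) = 0.0116·log₂(0.0116/0.0511) = -0.02481
  P(4)·log₂(P(4)/Q(4)) = 0.0834·log₂(0.0834/0.3059) = -0.15637

D_KL(P||Q) = -0.32946 + 4.41495 - 0.02481 - 0.15637 = 3.90431 ≈ 3.9043 bits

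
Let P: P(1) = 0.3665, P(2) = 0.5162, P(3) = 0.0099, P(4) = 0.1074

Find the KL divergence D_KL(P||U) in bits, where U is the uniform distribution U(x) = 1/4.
0.5652 bits

U(i) = 1/4 for all i

D_KL(P||U) = Σ P(x) log₂(P(x) / (1/4))
           = Σ P(x) log₂(P(x)) + log₂(4)
           = log₂(4) - H(P)

H(P) = -Σ P(x) log₂(P(x)):
  -P(1)·log₂(P(1)) = -(0.3665)·log₂(0.3665) = 0.53073
  -P(2)·log₂(P(2)) = -(0.5162)·log₂(0.5162) = 0.49245
  -P(3)·log₂(P(3)) = -(0.0099)·log₂(0.0099) = 0.06592
  -P(4)·log₂(P(4)) = -(0.1074)·log₂(0.1074) = 0.34571
H(P) = 0.53073 + 0.49245 + 0.06592 + 0.34571 = 1.43481 bits

log₂(4) = 2.00000 bits

D_KL(P||U) = 2.00000 - 1.43481 = 0.56519 ≈ 0.5652 bits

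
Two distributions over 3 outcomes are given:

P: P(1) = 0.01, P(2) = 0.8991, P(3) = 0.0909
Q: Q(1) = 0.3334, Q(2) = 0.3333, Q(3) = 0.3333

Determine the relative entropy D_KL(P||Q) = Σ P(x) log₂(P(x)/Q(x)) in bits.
1.0662 bits

D_KL(P||Q) = Σ P(x) log₂(P(x)/Q(x))

Computing term by term:
  P(1)·log₂(P(1)/Q(1)) = 0.01·log₂(0.01/0.3334) = -0.05059
  P(2)·log₂(P(2)/Q(2)) = 0.8991·log₂(0.8991/0.3333) = 1.28721
  P(3)·log₂(P(3)/Q(3)) = 0.0909·log₂(0.0909/0.3333) = -0.17039

D_KL(P||Q) = -0.05059 + 1.28721 - 0.17039 = 1.06623 ≈ 1.0662 bits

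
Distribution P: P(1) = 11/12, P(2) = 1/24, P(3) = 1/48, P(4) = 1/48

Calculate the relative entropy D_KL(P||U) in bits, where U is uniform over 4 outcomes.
1.4612 bits

U(i) = 1/4 for all i

D_KL(P||U) = Σ P(x) log₂(P(x) / (1/4))
           = Σ P(x) log₂(P(x)) + log₂(4)
           = log₂(4) - H(P)

H(P) = -Σ P(x) log₂(P(x)):
  -P(1)·log₂(P(1)) = -(11/12)·log₂(11/12) = 0.11507
  -P(2)·log₂(P(2)) = -(1/24)·log₂(1/24) = 0.19104
  -P(3)·log₂(P(3)) = -(1/48)·log₂(1/48) = 0.11635
  -P(4)·log₂(P(4)) = -(1/48)·log₂(1/48) = 0.11635
H(P) = 0.11507 + 0.19104 + 0.11635 + 0.11635 = 0.53881 bits

log₂(4) = 2.00000 bits

D_KL(P||U) = 2.00000 - 0.53881 = 1.46119 ≈ 1.4612 bits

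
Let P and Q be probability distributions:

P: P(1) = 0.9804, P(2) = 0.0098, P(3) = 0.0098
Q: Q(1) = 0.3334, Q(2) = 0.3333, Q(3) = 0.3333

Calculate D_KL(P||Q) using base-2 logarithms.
1.4259 bits

D_KL(P||Q) = Σ P(x) log₂(P(x)/Q(x))

Computing term by term:
  P(1)·log₂(P(1)/Q(1)) = 0.9804·log₂(0.9804/0.3334) = 1.52562
  P(2)·log₂(P(2)/Q(2)) = 0.0098·log₂(0.0098/0.3333) = -0.04986
  P(3)·log₂(P(3)/Q(3)) = 0.0098·log₂(0.0098/0.3333) = -0.04986

D_KL(P||Q) = 1.52562 - 0.04986 - 0.04986 = 1.42590 ≈ 1.4259 bits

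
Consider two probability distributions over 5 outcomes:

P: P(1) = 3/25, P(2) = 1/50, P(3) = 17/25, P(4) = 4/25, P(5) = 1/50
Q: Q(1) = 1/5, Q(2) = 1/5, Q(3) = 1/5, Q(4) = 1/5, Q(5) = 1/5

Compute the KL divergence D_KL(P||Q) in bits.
0.9277 bits

D_KL(P||Q) = Σ P(x) log₂(P(x)/Q(x))

Computing term by term:
  P(1)·log₂(P(1)/Q(1)) = (3/25)·log₂((3/25)/(1/5)) = -0.08844
  P(2)·log₂(P(2)/Q(2)) = (1/50)·log₂((1/50)/(1/5)) = -0.06644
  P(3)·log₂(P(3)/Q(3)) = (17/25)·log₂((17/25)/(1/5)) = 1.20056
  P(4)·log₂(P(4)/Q(4)) = (4/25)·log₂((4/25)/(1/5)) = -0.05151
  P(5)·log₂(P(5)/Q(5)) = (1/50)·log₂((1/50)/(1/5)) = -0.06644

D_KL(P||Q) = -0.08844 - 0.06644 + 1.20056 - 0.05151 - 0.06644 = 0.92773 ≈ 0.9277 bits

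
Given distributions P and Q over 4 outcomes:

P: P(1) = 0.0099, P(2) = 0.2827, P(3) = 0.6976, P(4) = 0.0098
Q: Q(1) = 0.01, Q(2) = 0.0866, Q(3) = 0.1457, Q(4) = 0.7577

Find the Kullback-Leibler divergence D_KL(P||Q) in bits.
1.9971 bits

D_KL(P||Q) = Σ P(x) log₂(P(x)/Q(x))

Computing term by term:
  P(1)·log₂(P(1)/Q(1)) = 0.0099·log₂(0.0099/0.01) = -0.00014
  P(2)·log₂(P(2)/Q(2)) = 0.2827·log₂(0.2827/0.0866) = 0.48252
  P(3)·log₂(P(3)/Q(3)) = 0.6976·log₂(0.6976/0.1457) = 1.57616
  P(4)·log₂(P(4)/Q(4)) = 0.0098·log₂(0.0098/0.7577) = -0.06147

D_KL(P||Q) = -0.00014 + 0.48252 + 1.57616 - 0.06147 = 1.99707 ≈ 1.9971 bits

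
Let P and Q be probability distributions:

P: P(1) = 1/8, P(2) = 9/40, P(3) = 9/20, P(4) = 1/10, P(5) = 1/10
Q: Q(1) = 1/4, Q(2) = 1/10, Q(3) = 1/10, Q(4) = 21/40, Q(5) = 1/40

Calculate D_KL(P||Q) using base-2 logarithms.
1.0755 bits

D_KL(P||Q) = Σ P(x) log₂(P(x)/Q(x))

Computing term by term:
  P(1)·log₂(P(1)/Q(1)) = (1/8)·log₂((1/8)/(1/4)) = -0.12500
  P(2)·log₂(P(2)/Q(2)) = (9/40)·log₂((9/40)/(1/10)) = 0.26323
  P(3)·log₂(P(3)/Q(3)) = (9/20)·log₂((9/20)/(1/10)) = 0.97647
  P(4)·log₂(P(4)/Q(4)) = (1/10)·log₂((1/10)/(21/40)) = -0.23923
  P(5)·log₂(P(5)/Q(5)) = (1/10)·log₂((1/10)/(1/40)) = 0.20000

D_KL(P||Q) = -0.12500 + 0.26323 + 0.97647 - 0.23923 + 0.20000 = 1.07547 ≈ 1.0755 bits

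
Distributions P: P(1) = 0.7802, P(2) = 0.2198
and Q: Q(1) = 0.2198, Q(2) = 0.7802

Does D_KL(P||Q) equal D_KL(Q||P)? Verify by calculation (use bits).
D_KL(P||Q) = 1.0242 bits, D_KL(Q||P) = 1.0242 bits. Yes — for this pair D_KL(P||Q) = D_KL(Q||P).

D_KL(P||Q) = Σ P(x) log₂(P(x)/Q(x))

Computing term by term:
  P(1)·log₂(P(1)/Q(1)) = 0.7802·log₂(0.7802/0.2198) = 1.42593
  P(2)·log₂(P(2)/Q(2)) = 0.2198·log₂(0.2198/0.7802) = -0.40172

D_KL(P||Q) = 1.42593 - 0.40172 = 1.02421 ≈ 1.0242 bits

D_KL(Q||P) = Σ Q(x) log₂(Q(x)/P(x))

Computing term by term:
  Q(1)·log₂(Q(1)/P(1)) = 0.2198·log₂(0.2198/0.7802) = -0.40172
  Q(2)·log₂(Q(2)/P(2)) = 0.7802·log₂(0.7802/0.2198) = 1.42593

D_KL(Q||P) = -0.40172 + 1.42593 = 1.02421 ≈ 1.0242 bits

These ARE equal here. Q is P with outcomes relabeled (Q(1) = P(2), Q(2) = P(1)) by a relabeling that is its own inverse, so the two sums contain exactly the same terms in a different order. This is a special case — KL divergence is not symmetric in general: D_KL(P||Q) ≠ D_KL(Q||P) for most P, Q.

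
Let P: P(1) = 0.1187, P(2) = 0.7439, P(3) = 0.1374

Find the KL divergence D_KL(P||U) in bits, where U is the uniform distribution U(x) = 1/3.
0.5090 bits

U(i) = 1/3 for all i

D_KL(P||U) = Σ P(x) log₂(P(x) / (1/3))
           = Σ P(x) log₂(P(x)) + log₂(3)
           = log₂(3) - H(P)

H(P) = -Σ P(x) log₂(P(x)):
  -P(1)·log₂(P(1)) = -(0.1187)·log₂(0.1187) = 0.36496
  -P(2)·log₂(P(2)) = -(0.7439)·log₂(0.7439) = 0.31751
  -P(3)·log₂(P(3)) = -(0.1374)·log₂(0.1374) = 0.39345
H(P) = 0.36496 + 0.31751 + 0.39345 = 1.07592 bits

log₂(3) = 1.58496 bits

D_KL(P||U) = 1.58496 - 1.07592 = 0.50904 ≈ 0.5090 bits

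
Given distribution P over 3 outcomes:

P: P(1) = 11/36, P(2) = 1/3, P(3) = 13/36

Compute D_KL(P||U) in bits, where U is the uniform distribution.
0.0033 bits

U(i) = 1/3 for all i

D_KL(P||U) = Σ P(x) log₂(P(x) / (1/3))
           = Σ P(x) log₂(P(x)) + log₂(3)
           = log₂(3) - H(P)

H(P) = -Σ P(x) log₂(P(x)):
  -P(1)·log₂(P(1)) = -(11/36)·log₂(11/36) = 0.52265
  -P(2)·log₂(P(2)) = -(1/3)·log₂(1/3) = 0.52832
  -P(3)·log₂(P(3)) = -(13/36)·log₂(13/36) = 0.53065
H(P) = 0.52265 + 0.52832 + 0.53065 = 1.58162 bits

log₂(3) = 1.58496 bits

D_KL(P||U) = 1.58496 - 1.58162 = 0.00334 ≈ 0.0033 bits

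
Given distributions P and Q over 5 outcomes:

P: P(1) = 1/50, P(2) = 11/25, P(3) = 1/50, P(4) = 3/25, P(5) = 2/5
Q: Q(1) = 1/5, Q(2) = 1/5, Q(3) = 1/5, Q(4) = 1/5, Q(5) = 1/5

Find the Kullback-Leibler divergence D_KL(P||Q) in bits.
0.6792 bits

D_KL(P||Q) = Σ P(x) log₂(P(x)/Q(x))

Computing term by term:
  P(1)·log₂(P(1)/Q(1)) = (1/50)·log₂((1/50)/(1/5)) = -0.06644
  P(2)·log₂(P(2)/Q(2)) = (11/25)·log₂((11/25)/(1/5)) = 0.50050
  P(3)·log₂(P(3)/Q(3)) = (1/50)·log₂((1/50)/(1/5)) = -0.06644
  P(4)·log₂(P(4)/Q(4)) = (3/25)·log₂((3/25)/(1/5)) = -0.08844
  P(5)·log₂(P(5)/Q(5)) = (2/5)·log₂((2/5)/(1/5)) = 0.40000

D_KL(P||Q) = -0.06644 + 0.50050 - 0.06644 - 0.08844 + 0.40000 = 0.67918 ≈ 0.6792 bits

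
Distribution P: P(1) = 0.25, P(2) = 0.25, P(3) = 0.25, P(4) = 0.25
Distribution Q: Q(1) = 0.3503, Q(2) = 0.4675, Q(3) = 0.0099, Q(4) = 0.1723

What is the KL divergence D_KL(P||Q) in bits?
0.9514 bits

D_KL(P||Q) = Σ P(x) log₂(P(x)/Q(x))

Computing term by term:
  P(1)·log₂(P(1)/Q(1)) = 0.25·log₂(0.25/0.3503) = -0.12167
  P(2)·log₂(P(2)/Q(2)) = 0.25·log₂(0.25/0.4675) = -0.22576
  P(3)·log₂(P(3)/Q(3)) = 0.25·log₂(0.25/0.0099) = 1.16459
  P(4)·log₂(P(4)/Q(4)) = 0.25·log₂(0.25/0.1723) = 0.13425

D_KL(P||Q) = -0.12167 - 0.22576 + 1.16459 + 0.13425 = 0.95141 ≈ 0.9514 bits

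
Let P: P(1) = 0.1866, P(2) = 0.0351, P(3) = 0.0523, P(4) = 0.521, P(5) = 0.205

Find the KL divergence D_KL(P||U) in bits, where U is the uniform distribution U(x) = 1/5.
0.5190 bits

U(i) = 1/5 for all i

D_KL(P||U) = Σ P(x) log₂(P(x) / (1/5))
           = Σ P(x) log₂(P(x)) + log₂(5)
           = log₂(5) - H(P)

H(P) = -Σ P(x) log₂(P(x)):
  -P(1)·log₂(P(1)) = -(0.1866)·log₂(0.1866) = 0.45194
  -P(2)·log₂(P(2)) = -(0.0351)·log₂(0.0351) = 0.16962
  -P(3)·log₂(P(3)) = -(0.0523)·log₂(0.0523) = 0.22264
  -P(4)·log₂(P(4)) = -(0.521)·log₂(0.521) = 0.49008
  -P(5)·log₂(P(5)) = -(0.205)·log₂(0.205) = 0.46869
H(P) = 0.45194 + 0.16962 + 0.22264 + 0.49008 + 0.46869 = 1.80297 bits

log₂(5) = 2.32193 bits

D_KL(P||U) = 2.32193 - 1.80297 = 0.51896 ≈ 0.5190 bits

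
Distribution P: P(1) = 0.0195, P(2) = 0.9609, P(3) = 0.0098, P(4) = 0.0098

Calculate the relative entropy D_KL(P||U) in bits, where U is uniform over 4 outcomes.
1.7031 bits

U(i) = 1/4 for all i

D_KL(P||U) = Σ P(x) log₂(P(x) / (1/4))
           = Σ P(x) log₂(P(x)) + log₂(4)
           = log₂(4) - H(P)

H(P) = -Σ P(x) log₂(P(x)):
  -P(1)·log₂(P(1)) = -(0.0195)·log₂(0.0195) = 0.11077
  -P(2)·log₂(P(2)) = -(0.9609)·log₂(0.9609) = 0.05529
  -P(3)·log₂(P(3)) = -(0.0098)·log₂(0.0098) = 0.06540
  -P(4)·log₂(P(4)) = -(0.0098)·log₂(0.0098) = 0.06540
H(P) = 0.11077 + 0.05529 + 0.06540 + 0.06540 = 0.29686 bits

log₂(4) = 2.00000 bits

D_KL(P||U) = 2.00000 - 0.29686 = 1.70314 ≈ 1.7031 bits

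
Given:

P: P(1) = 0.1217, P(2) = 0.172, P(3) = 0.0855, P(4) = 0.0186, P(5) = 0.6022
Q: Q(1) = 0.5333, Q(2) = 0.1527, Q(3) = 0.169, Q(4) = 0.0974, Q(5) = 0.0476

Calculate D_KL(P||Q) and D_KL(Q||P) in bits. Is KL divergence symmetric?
D_KL(P||Q) = 1.8464 bits, D_KL(Q||P) = 1.3351 bits. No, KL divergence is not symmetric.

D_KL(P||Q) = Σ P(x) log₂(P(x)/Q(x))

Computing term by term:
  P(1)·log₂(P(1)/Q(1)) = 0.1217·log₂(0.1217/0.5333) = -0.25942
  P(2)·log₂(P(2)/Q(2)) = 0.172·log₂(0.172/0.1527) = 0.02953
  P(3)·log₂(P(3)/Q(3)) = 0.0855·log₂(0.0855/0.169) = -0.08405
  P(4)·log₂(P(4)/Q(4)) = 0.0186·log₂(0.0186/0.0974) = -0.04443
  P(5)·log₂(P(5)/Q(5)) = 0.6022·log₂(0.6022/0.0476) = 2.20478

D_KL(P||Q) = -0.25942 + 0.02953 - 0.08405 - 0.04443 + 2.20478 = 1.84641 ≈ 1.8464 bits

D_KL(Q||P) = Σ Q(x) log₂(Q(x)/P(x))

Computing term by term:
  Q(1)·log₂(Q(1)/P(1)) = 0.5333·log₂(0.5333/0.1217) = 1.13679
  Q(2)·log₂(Q(2)/P(2)) = 0.1527·log₂(0.1527/0.172) = -0.02622
  Q(3)·log₂(Q(3)/P(3)) = 0.169·log₂(0.169/0.0855) = 0.16613
  Q(4)·log₂(Q(4)/P(4)) = 0.0974·log₂(0.0974/0.0186) = 0.23265
  Q(5)·log₂(Q(5)/P(5)) = 0.0476·log₂(0.0476/0.6022) = -0.17427

D_KL(Q||P) = 1.13679 - 0.02622 + 0.16613 + 0.23265 - 0.17427 = 1.33508 ≈ 1.3351 bits

These are NOT equal (difference: 0.5113 bits). KL divergence is asymmetric: D_KL(P||Q) ≠ D_KL(Q||P) in general.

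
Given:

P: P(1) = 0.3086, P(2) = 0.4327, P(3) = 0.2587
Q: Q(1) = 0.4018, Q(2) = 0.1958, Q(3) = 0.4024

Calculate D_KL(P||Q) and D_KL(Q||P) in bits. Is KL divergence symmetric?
D_KL(P||Q) = 0.2126 bits, D_KL(Q||P) = 0.1855 bits. No, KL divergence is not symmetric.

D_KL(P||Q) = Σ P(x) log₂(P(x)/Q(x))

Computing term by term:
  P(1)·log₂(P(1)/Q(1)) = 0.3086·log₂(0.3086/0.4018) = -0.11750
  P(2)·log₂(P(2)/Q(2)) = 0.4327·log₂(0.4327/0.1958) = 0.49500
  P(3)·log₂(P(3)/Q(3)) = 0.2587·log₂(0.2587/0.4024) = -0.16488

D_KL(P||Q) = -0.11750 + 0.49500 - 0.16488 = 0.21262 ≈ 0.2126 bits

D_KL(Q||P) = Σ Q(x) log₂(Q(x)/P(x))

Computing term by term:
  Q(1)·log₂(Q(1)/P(1)) = 0.4018·log₂(0.4018/0.3086) = 0.15298
  Q(2)·log₂(Q(2)/P(2)) = 0.1958·log₂(0.1958/0.4327) = -0.22399
  Q(3)·log₂(Q(3)/P(3)) = 0.4024·log₂(0.4024/0.2587) = 0.25647

D_KL(Q||P) = 0.15298 - 0.22399 + 0.25647 = 0.18546 ≈ 0.1855 bits

These are NOT equal (difference: 0.0271 bits). KL divergence is asymmetric: D_KL(P||Q) ≠ D_KL(Q||P) in general.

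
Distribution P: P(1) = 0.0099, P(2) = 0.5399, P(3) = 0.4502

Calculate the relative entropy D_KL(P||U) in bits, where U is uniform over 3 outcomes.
0.5206 bits

U(i) = 1/3 for all i

D_KL(P||U) = Σ P(x) log₂(P(x) / (1/3))
           = Σ P(x) log₂(P(x)) + log₂(3)
           = log₂(3) - H(P)

H(P) = -Σ P(x) log₂(P(x)):
  -P(1)·log₂(P(1)) = -(0.0099)·log₂(0.0099) = 0.06592
  -P(2)·log₂(P(2)) = -(0.5399)·log₂(0.5399) = 0.48010
  -P(3)·log₂(P(3)) = -(0.4502)·log₂(0.4502) = 0.51834
H(P) = 0.06592 + 0.48010 + 0.51834 = 1.06436 bits

log₂(3) = 1.58496 bits

D_KL(P||U) = 1.58496 - 1.06436 = 0.52060 ≈ 0.5206 bits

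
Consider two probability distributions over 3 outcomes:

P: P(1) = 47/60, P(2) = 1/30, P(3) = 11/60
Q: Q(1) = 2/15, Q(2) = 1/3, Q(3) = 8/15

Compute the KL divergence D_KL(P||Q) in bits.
1.6079 bits

D_KL(P||Q) = Σ P(x) log₂(P(x)/Q(x))

Computing term by term:
  P(1)·log₂(P(1)/Q(1)) = (47/60)·log₂((47/60)/(2/15)) = 2.00109
  P(2)·log₂(P(2)/Q(2)) = (1/30)·log₂((1/30)/(1/3)) = -0.11073
  P(3)·log₂(P(3)/Q(3)) = (11/60)·log₂((11/60)/(8/15)) = -0.28244

D_KL(P||Q) = 2.00109 - 0.11073 - 0.28244 = 1.60792 ≈ 1.6079 bits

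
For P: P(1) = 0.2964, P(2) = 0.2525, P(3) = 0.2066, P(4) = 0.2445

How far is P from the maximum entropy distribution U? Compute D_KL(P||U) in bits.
0.0117 bits

U(i) = 1/4 for all i

D_KL(P||U) = Σ P(x) log₂(P(x) / (1/4))
           = Σ P(x) log₂(P(x)) + log₂(4)
           = log₂(4) - H(P)

H(P) = -Σ P(x) log₂(P(x)):
  -P(1)·log₂(P(1)) = -(0.2964)·log₂(0.2964) = 0.52000
  -P(2)·log₂(P(2)) = -(0.2525)·log₂(0.2525) = 0.50138
  -P(3)·log₂(P(3)) = -(0.2066)·log₂(0.2066) = 0.47003
  -P(4)·log₂(P(4)) = -(0.2445)·log₂(0.2445) = 0.49685
H(P) = 0.52000 + 0.50138 + 0.47003 + 0.49685 = 1.98826 bits

log₂(4) = 2.00000 bits

D_KL(P||U) = 2.00000 - 1.98826 = 0.01174 ≈ 0.0117 bits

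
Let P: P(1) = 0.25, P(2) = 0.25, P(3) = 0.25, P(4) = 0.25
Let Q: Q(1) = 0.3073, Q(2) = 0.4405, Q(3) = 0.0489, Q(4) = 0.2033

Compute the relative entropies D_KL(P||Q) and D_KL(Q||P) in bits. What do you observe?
D_KL(P||Q) = 0.3844 bits, D_KL(Q||P) = 0.2757 bits. The two directions give different values (D_KL(P||Q) exceeds D_KL(Q||P) by 0.1087 bits): KL divergence is asymmetric.

D_KL(P||Q) = Σ P(x) log₂(P(x)/Q(x))

Computing term by term:
  P(1)·log₂(P(1)/Q(1)) = 0.25·log₂(0.25/0.3073) = -0.07443
  P(2)·log₂(P(2)/Q(2)) = 0.25·log₂(0.25/0.4405) = -0.20430
  P(3)·log₂(P(3)/Q(3)) = 0.25·log₂(0.25/0.0489) = 0.58851
  P(4)·log₂(P(4)/Q(4)) = 0.25·log₂(0.25/0.2033) = 0.07458

D_KL(P||Q) = -0.07443 - 0.20430 + 0.58851 + 0.07458 = 0.38436 ≈ 0.3844 bits

D_KL(Q||P) = Σ Q(x) log₂(Q(x)/P(x))

Computing term by term:
  Q(1)·log₂(Q(1)/P(1)) = 0.3073·log₂(0.3073/0.25) = 0.09149
  Q(2)·log₂(Q(2)/P(2)) = 0.4405·log₂(0.4405/0.25) = 0.35998
  Q(3)·log₂(Q(3)/P(3)) = 0.0489·log₂(0.0489/0.25) = -0.11511
  Q(4)·log₂(Q(4)/P(4)) = 0.2033·log₂(0.2033/0.25) = -0.06065

D_KL(Q||P) = 0.09149 + 0.35998 - 0.11511 - 0.06065 = 0.27571 ≈ 0.2757 bits

These are NOT equal (difference: 0.1087 bits). KL divergence is asymmetric: D_KL(P||Q) ≠ D_KL(Q||P) in general.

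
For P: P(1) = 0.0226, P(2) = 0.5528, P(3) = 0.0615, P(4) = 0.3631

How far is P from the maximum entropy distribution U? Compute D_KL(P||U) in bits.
0.6256 bits

U(i) = 1/4 for all i

D_KL(P||U) = Σ P(x) log₂(P(x) / (1/4))
           = Σ P(x) log₂(P(x)) + log₂(4)
           = log₂(4) - H(P)

H(P) = -Σ P(x) log₂(P(x)):
  -P(1)·log₂(P(1)) = -(0.0226)·log₂(0.0226) = 0.12357
  -P(2)·log₂(P(2)) = -(0.5528)·log₂(0.5528) = 0.47274
  -P(3)·log₂(P(3)) = -(0.0615)·log₂(0.0615) = 0.24743
  -P(4)·log₂(P(4)) = -(0.3631)·log₂(0.3631) = 0.53069
H(P) = 0.12357 + 0.47274 + 0.24743 + 0.53069 = 1.37443 bits

log₂(4) = 2.00000 bits

D_KL(P||U) = 2.00000 - 1.37443 = 0.62557 ≈ 0.6256 bits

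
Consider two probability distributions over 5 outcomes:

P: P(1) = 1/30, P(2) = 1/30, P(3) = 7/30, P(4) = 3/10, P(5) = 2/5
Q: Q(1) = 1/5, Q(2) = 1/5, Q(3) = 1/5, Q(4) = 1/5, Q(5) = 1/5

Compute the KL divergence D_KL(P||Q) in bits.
0.4550 bits

D_KL(P||Q) = Σ P(x) log₂(P(x)/Q(x))

Computing term by term:
  P(1)·log₂(P(1)/Q(1)) = (1/30)·log₂((1/30)/(1/5)) = -0.08617
  P(2)·log₂(P(2)/Q(2)) = (1/30)·log₂((1/30)/(1/5)) = -0.08617
  P(3)·log₂(P(3)/Q(3)) = (7/30)·log₂((7/30)/(1/5)) = 0.05189
  P(4)·log₂(P(4)/Q(4)) = (3/10)·log₂((3/10)/(1/5)) = 0.17549
  P(5)·log₂(P(5)/Q(5)) = (2/5)·log₂((2/5)/(1/5)) = 0.40000

D_KL(P||Q) = -0.08617 - 0.08617 + 0.05189 + 0.17549 + 0.40000 = 0.45504 ≈ 0.4550 bits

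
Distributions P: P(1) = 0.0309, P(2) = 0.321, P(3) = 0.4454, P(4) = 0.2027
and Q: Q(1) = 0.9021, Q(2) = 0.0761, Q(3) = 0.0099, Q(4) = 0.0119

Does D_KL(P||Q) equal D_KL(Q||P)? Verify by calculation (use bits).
D_KL(P||Q) = 3.7912 bits, D_KL(Q||P) = 4.1300 bits. No — D_KL(P||Q) ≠ D_KL(Q||P) for this pair.

D_KL(P||Q) = Σ P(x) log₂(P(x)/Q(x))

Computing term by term:
  P(1)·log₂(P(1)/Q(1)) = 0.0309·log₂(0.0309/0.9021) = -0.15041
  P(2)·log₂(P(2)/Q(2)) = 0.321·log₂(0.321/0.0761) = 0.66659
  P(3)·log₂(P(3)/Q(3)) = 0.4454·log₂(0.4454/0.0099) = 2.44593
  P(4)·log₂(P(4)/Q(4)) = 0.2027·log₂(0.2027/0.0119) = 0.82911

D_KL(P||Q) = -0.15041 + 0.66659 + 2.44593 + 0.82911 = 3.79122 ≈ 3.7912 bits

D_KL(Q||P) = Σ Q(x) log₂(Q(x)/P(x))

Computing term by term:
  Q(1)·log₂(Q(1)/P(1)) = 0.9021·log₂(0.9021/0.0309) = 4.39107
  Q(2)·log₂(Q(2)/P(2)) = 0.0761·log₂(0.0761/0.321) = -0.15803
  Q(3)·log₂(Q(3)/P(3)) = 0.0099·log₂(0.0099/0.4454) = -0.05437
  Q(4)·log₂(Q(4)/P(4)) = 0.0119·log₂(0.0119/0.2027) = -0.04867

D_KL(Q||P) = 4.39107 - 0.15803 - 0.05437 - 0.04867 = 4.13000 ≈ 4.1300 bits

These are NOT equal (difference: 0.3388 bits). KL divergence is asymmetric: D_KL(P||Q) ≠ D_KL(Q||P) in general.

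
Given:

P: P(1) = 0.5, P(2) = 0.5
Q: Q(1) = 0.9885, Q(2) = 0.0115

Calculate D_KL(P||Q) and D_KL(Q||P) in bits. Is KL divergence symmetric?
D_KL(P||Q) = 2.2295 bits, D_KL(Q||P) = 0.9094 bits. No, KL divergence is not symmetric.

D_KL(P||Q) = Σ P(x) log₂(P(x)/Q(x))

Computing term by term:
  P(1)·log₂(P(1)/Q(1)) = 0.5·log₂(0.5/0.9885) = -0.49166
  P(2)·log₂(P(2)/Q(2)) = 0.5·log₂(0.5/0.0115) = 2.72111

D_KL(P||Q) = -0.49166 + 2.72111 = 2.22945 ≈ 2.2295 bits

D_KL(Q||P) = Σ Q(x) log₂(Q(x)/P(x))

Computing term by term:
  Q(1)·log₂(Q(1)/P(1)) = 0.9885·log₂(0.9885/0.5) = 0.97200
  Q(2)·log₂(Q(2)/P(2)) = 0.0115·log₂(0.0115/0.5) = -0.06259

D_KL(Q||P) = 0.97200 - 0.06259 = 0.90941 ≈ 0.9094 bits

These are NOT equal (difference: 1.3201 bits). KL divergence is asymmetric: D_KL(P||Q) ≠ D_KL(Q||P) in general.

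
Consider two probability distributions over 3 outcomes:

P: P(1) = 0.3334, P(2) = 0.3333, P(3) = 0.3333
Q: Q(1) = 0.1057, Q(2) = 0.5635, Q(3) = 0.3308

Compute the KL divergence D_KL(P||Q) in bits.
0.3037 bits

D_KL(P||Q) = Σ P(x) log₂(P(x)/Q(x))

Computing term by term:
  P(1)·log₂(P(1)/Q(1)) = 0.3334·log₂(0.3334/0.1057) = 0.55254
  P(2)·log₂(P(2)/Q(2)) = 0.3333·log₂(0.3333/0.5635) = -0.25251
  P(3)·log₂(P(3)/Q(3)) = 0.3333·log₂(0.3333/0.3308) = 0.00362

D_KL(P||Q) = 0.55254 - 0.25251 + 0.00362 = 0.30365 ≈ 0.3037 bits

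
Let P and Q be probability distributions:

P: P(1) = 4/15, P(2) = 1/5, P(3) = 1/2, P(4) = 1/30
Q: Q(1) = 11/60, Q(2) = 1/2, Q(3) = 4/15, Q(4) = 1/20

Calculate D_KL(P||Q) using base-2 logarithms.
0.3137 bits

D_KL(P||Q) = Σ P(x) log₂(P(x)/Q(x))

Computing term by term:
  P(1)·log₂(P(1)/Q(1)) = (4/15)·log₂((4/15)/(11/60)) = 0.14415
  P(2)·log₂(P(2)/Q(2)) = (1/5)·log₂((1/5)/(1/2)) = -0.26439
  P(3)·log₂(P(3)/Q(3)) = (1/2)·log₂((1/2)/(4/15)) = 0.45345
  P(4)·log₂(P(4)/Q(4)) = (1/30)·log₂((1/30)/(1/20)) = -0.01950

D_KL(P||Q) = 0.14415 - 0.26439 + 0.45345 - 0.01950 = 0.31371 ≈ 0.3137 bits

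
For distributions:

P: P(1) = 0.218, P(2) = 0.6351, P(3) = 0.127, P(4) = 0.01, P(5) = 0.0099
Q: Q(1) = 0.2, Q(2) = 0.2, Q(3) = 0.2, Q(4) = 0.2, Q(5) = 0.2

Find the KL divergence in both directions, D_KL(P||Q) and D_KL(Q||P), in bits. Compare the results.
D_KL(P||Q) = 0.9164 bits, D_KL(Q||P) = 1.5044 bits. D_KL(Q||P) is larger than D_KL(P||Q) by 0.5880 bits; the two directions differ.

D_KL(P||Q) = Σ P(x) log₂(P(x)/Q(x))

Computing term by term:
  P(1)·log₂(P(1)/Q(1)) = 0.218·log₂(0.218/0.2) = 0.02710
  P(2)·log₂(P(2)/Q(2)) = 0.6351·log₂(0.6351/0.2) = 1.05870
  P(3)·log₂(P(3)/Q(3)) = 0.127·log₂(0.127/0.2) = -0.08321
  P(4)·log₂(P(4)/Q(4)) = 0.01·log₂(0.01/0.2) = -0.04322
  P(5)·log₂(P(5)/Q(5)) = 0.0099·log₂(0.0099/0.2) = -0.04293

D_KL(P||Q) = 0.02710 + 1.05870 - 0.08321 - 0.04322 - 0.04293 = 0.91644 ≈ 0.9164 bits

D_KL(Q||P) = Σ Q(x) log₂(Q(x)/P(x))

Computing term by term:
  Q(1)·log₂(Q(1)/P(1)) = 0.2·log₂(0.2/0.218) = -0.02487
  Q(2)·log₂(Q(2)/P(2)) = 0.2·log₂(0.2/0.6351) = -0.33340
  Q(3)·log₂(Q(3)/P(3)) = 0.2·log₂(0.2/0.127) = 0.13103
  Q(4)·log₂(Q(4)/P(4)) = 0.2·log₂(0.2/0.01) = 0.86439
  Q(5)·log₂(Q(5)/P(5)) = 0.2·log₂(0.2/0.0099) = 0.86729

D_KL(Q||P) = -0.02487 - 0.33340 + 0.13103 + 0.86439 + 0.86729 = 1.50444 ≈ 1.5044 bits

These are NOT equal (difference: 0.5880 bits). KL divergence is asymmetric: D_KL(P||Q) ≠ D_KL(Q||P) in general.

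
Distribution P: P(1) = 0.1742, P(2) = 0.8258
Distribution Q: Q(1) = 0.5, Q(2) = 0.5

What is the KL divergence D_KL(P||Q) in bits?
0.3328 bits

D_KL(P||Q) = Σ P(x) log₂(P(x)/Q(x))

Computing term by term:
  P(1)·log₂(P(1)/Q(1)) = 0.1742·log₂(0.1742/0.5) = -0.26499
  P(2)·log₂(P(2)/Q(2)) = 0.8258·log₂(0.8258/0.5) = 0.59777

D_KL(P||Q) = -0.26499 + 0.59777 = 0.33278 ≈ 0.3328 bits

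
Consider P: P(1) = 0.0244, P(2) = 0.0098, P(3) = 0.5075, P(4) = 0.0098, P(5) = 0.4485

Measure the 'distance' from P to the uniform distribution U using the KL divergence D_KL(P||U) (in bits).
1.0450 bits

U(i) = 1/5 for all i

D_KL(P||U) = Σ P(x) log₂(P(x) / (1/5))
           = Σ P(x) log₂(P(x)) + log₂(5)
           = log₂(5) - H(P)

H(P) = -Σ P(x) log₂(P(x)):
  -P(1)·log₂(P(1)) = -(0.0244)·log₂(0.0244) = 0.13071
  -P(2)·log₂(P(2)) = -(0.0098)·log₂(0.0098) = 0.06540
  -P(3)·log₂(P(3)) = -(0.5075)·log₂(0.5075) = 0.49660
  -P(4)·log₂(P(4)) = -(0.0098)·log₂(0.0098) = 0.06540
  -P(5)·log₂(P(5)) = -(0.4485)·log₂(0.4485) = 0.51883
H(P) = 0.13071 + 0.06540 + 0.49660 + 0.06540 + 0.51883 = 1.27694 bits

log₂(5) = 2.32193 bits

D_KL(P||U) = 2.32193 - 1.27694 = 1.04499 ≈ 1.0450 bits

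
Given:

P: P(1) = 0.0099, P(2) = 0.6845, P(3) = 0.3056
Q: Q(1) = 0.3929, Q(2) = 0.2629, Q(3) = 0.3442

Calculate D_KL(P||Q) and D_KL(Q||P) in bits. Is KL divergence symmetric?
D_KL(P||Q) = 0.8400 bits, D_KL(Q||P) = 1.7827 bits. No, KL divergence is not symmetric.

D_KL(P||Q) = Σ P(x) log₂(P(x)/Q(x))

Computing term by term:
  P(1)·log₂(P(1)/Q(1)) = 0.0099·log₂(0.0099/0.3929) = -0.05257
  P(2)·log₂(P(2)/Q(2)) = 0.6845·log₂(0.6845/0.2629) = 0.94498
  P(3)·log₂(P(3)/Q(3)) = 0.3056·log₂(0.3056/0.3442) = -0.05244

D_KL(P||Q) = -0.05257 + 0.94498 - 0.05244 = 0.83997 ≈ 0.8400 bits

D_KL(Q||P) = Σ Q(x) log₂(Q(x)/P(x))

Computing term by term:
  Q(1)·log₂(Q(1)/P(1)) = 0.3929·log₂(0.3929/0.0099) = 2.08653
  Q(2)·log₂(Q(2)/P(2)) = 0.2629·log₂(0.2629/0.6845) = -0.36294
  Q(3)·log₂(Q(3)/P(3)) = 0.3442·log₂(0.3442/0.3056) = 0.05907

D_KL(Q||P) = 2.08653 - 0.36294 + 0.05907 = 1.78266 ≈ 1.7827 bits

These are NOT equal (difference: 0.9427 bits). KL divergence is asymmetric: D_KL(P||Q) ≠ D_KL(Q||P) in general.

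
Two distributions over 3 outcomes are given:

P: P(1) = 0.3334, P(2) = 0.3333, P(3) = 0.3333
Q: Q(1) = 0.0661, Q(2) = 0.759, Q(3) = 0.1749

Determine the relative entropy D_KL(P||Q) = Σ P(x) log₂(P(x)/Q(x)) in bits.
0.6927 bits

D_KL(P||Q) = Σ P(x) log₂(P(x)/Q(x))

Computing term by term:
  P(1)·log₂(P(1)/Q(1)) = 0.3334·log₂(0.3334/0.0661) = 0.77833
  P(2)·log₂(P(2)/Q(2)) = 0.3333·log₂(0.3333/0.759) = -0.39572
  P(3)·log₂(P(3)/Q(3)) = 0.3333·log₂(0.3333/0.1749) = 0.31007

D_KL(P||Q) = 0.77833 - 0.39572 + 0.31007 = 0.69268 ≈ 0.6927 bits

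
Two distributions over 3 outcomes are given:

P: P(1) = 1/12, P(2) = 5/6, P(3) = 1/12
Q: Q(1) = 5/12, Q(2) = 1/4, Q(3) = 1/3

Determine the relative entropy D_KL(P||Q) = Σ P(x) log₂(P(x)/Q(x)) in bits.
1.0873 bits

D_KL(P||Q) = Σ P(x) log₂(P(x)/Q(x))

Computing term by term:
  P(1)·log₂(P(1)/Q(1)) = (1/12)·log₂((1/12)/(5/12)) = -0.19349
  P(2)·log₂(P(2)/Q(2)) = (5/6)·log₂((5/6)/(1/4)) = 1.44747
  P(3)·log₂(P(3)/Q(3)) = (1/12)·log₂((1/12)/(1/3)) = -0.16667

D_KL(P||Q) = -0.19349 + 1.44747 - 0.16667 = 1.08731 ≈ 1.0873 bits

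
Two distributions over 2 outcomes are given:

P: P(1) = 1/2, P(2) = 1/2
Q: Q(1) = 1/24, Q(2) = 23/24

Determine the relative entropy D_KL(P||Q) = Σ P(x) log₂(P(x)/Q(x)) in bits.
1.3232 bits

D_KL(P||Q) = Σ P(x) log₂(P(x)/Q(x))

Computing term by term:
  P(1)·log₂(P(1)/Q(1)) = (1/2)·log₂((1/2)/(1/24)) = 1.79248
  P(2)·log₂(P(2)/Q(2)) = (1/2)·log₂((1/2)/(23/24)) = -0.46930

D_KL(P||Q) = 1.79248 - 0.46930 = 1.32318 ≈ 1.3232 bits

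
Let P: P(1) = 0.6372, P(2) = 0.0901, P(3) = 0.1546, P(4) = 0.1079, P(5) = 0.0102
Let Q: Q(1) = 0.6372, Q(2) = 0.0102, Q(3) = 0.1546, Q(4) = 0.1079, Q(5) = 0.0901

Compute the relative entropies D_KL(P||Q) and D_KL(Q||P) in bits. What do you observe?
D_KL(P||Q) = 0.2511 bits, D_KL(Q||P) = 0.2511 bits. The two directions give the same value here, because Q is a self-inverse relabeling of P; in general KL divergence is asymmetric.

D_KL(P||Q) = Σ P(x) log₂(P(x)/Q(x))

Computing term by term:
  P(1)·log₂(P(1)/Q(1)) = 0.6372·log₂(0.6372/0.6372) = 0.00000
  P(2)·log₂(P(2)/Q(2)) = 0.0901·log₂(0.0901/0.0102) = 0.28318
  P(3)·log₂(P(3)/Q(3)) = 0.1546·log₂(0.1546/0.1546) = 0.00000
  P(4)·log₂(P(4)/Q(4)) = 0.1079·log₂(0.1079/0.1079) = 0.00000
  P(5)·log₂(P(5)/Q(5)) = 0.0102·log₂(0.0102/0.0901) = -0.03206

D_KL(P||Q) = 0.00000 + 0.28318 + 0.00000 + 0.00000 - 0.03206 = 0.25112 ≈ 0.2511 bits

D_KL(Q||P) = Σ Q(x) log₂(Q(x)/P(x))

Computing term by term:
  Q(1)·log₂(Q(1)/P(1)) = 0.6372·log₂(0.6372/0.6372) = 0.00000
  Q(2)·log₂(Q(2)/P(2)) = 0.0102·log₂(0.0102/0.0901) = -0.03206
  Q(3)·log₂(Q(3)/P(3)) = 0.1546·log₂(0.1546/0.1546) = 0.00000
  Q(4)·log₂(Q(4)/P(4)) = 0.1079·log₂(0.1079/0.1079) = 0.00000
  Q(5)·log₂(Q(5)/P(5)) = 0.0901·log₂(0.0901/0.0102) = 0.28318

D_KL(Q||P) = 0.00000 - 0.03206 + 0.00000 + 0.00000 + 0.28318 = 0.25112 ≈ 0.2511 bits

These ARE equal here. Q is P with outcomes relabeled (Q(2) = P(5), Q(5) = P(2)) by a relabeling that is its own inverse, so the two sums contain exactly the same terms in a different order. This is a special case — KL divergence is not symmetric in general: D_KL(P||Q) ≠ D_KL(Q||P) for most P, Q.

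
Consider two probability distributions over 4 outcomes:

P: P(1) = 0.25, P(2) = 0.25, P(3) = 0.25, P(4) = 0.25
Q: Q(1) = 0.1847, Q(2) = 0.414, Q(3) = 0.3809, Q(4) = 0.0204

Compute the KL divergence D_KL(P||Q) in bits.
0.6792 bits

D_KL(P||Q) = Σ P(x) log₂(P(x)/Q(x))

Computing term by term:
  P(1)·log₂(P(1)/Q(1)) = 0.25·log₂(0.25/0.1847) = 0.10919
  P(2)·log₂(P(2)/Q(2)) = 0.25·log₂(0.25/0.414) = -0.18193
  P(3)·log₂(P(3)/Q(3)) = 0.25·log₂(0.25/0.3809) = -0.15187
  P(4)·log₂(P(4)/Q(4)) = 0.25·log₂(0.25/0.0204) = 0.90382

D_KL(P||Q) = 0.10919 - 0.18193 - 0.15187 + 0.90382 = 0.67921 ≈ 0.6792 bits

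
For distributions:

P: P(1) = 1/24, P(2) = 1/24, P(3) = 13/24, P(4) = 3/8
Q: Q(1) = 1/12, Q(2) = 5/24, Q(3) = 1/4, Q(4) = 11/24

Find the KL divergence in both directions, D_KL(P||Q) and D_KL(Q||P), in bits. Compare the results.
D_KL(P||Q) = 0.3572 bits, D_KL(Q||P) = 0.4209 bits. D_KL(Q||P) is larger than D_KL(P||Q) by 0.0637 bits; the two directions differ.

D_KL(P||Q) = Σ P(x) log₂(P(x)/Q(x))

Computing term by term:
  P(1)·log₂(P(1)/Q(1)) = (1/24)·log₂((1/24)/(1/12)) = -0.04167
  P(2)·log₂(P(2)/Q(2)) = (1/24)·log₂((1/24)/(5/24)) = -0.09675
  P(3)·log₂(P(3)/Q(3)) = (13/24)·log₂((13/24)/(1/4)) = 0.60422
  P(4)·log₂(P(4)/Q(4)) = (3/8)·log₂((3/8)/(11/24)) = -0.10856

D_KL(P||Q) = -0.04167 - 0.09675 + 0.60422 - 0.10856 = 0.35724 ≈ 0.3572 bits

D_KL(Q||P) = Σ Q(x) log₂(Q(x)/P(x))

Computing term by term:
  Q(1)·log₂(Q(1)/P(1)) = (1/12)·log₂((1/12)/(1/24)) = 0.08333
  Q(2)·log₂(Q(2)/P(2)) = (5/24)·log₂((5/24)/(1/24)) = 0.48374
  Q(3)·log₂(Q(3)/P(3)) = (1/4)·log₂((1/4)/(13/24)) = -0.27887
  Q(4)·log₂(Q(4)/P(4)) = (11/24)·log₂((11/24)/(3/8)) = 0.13269

D_KL(Q||P) = 0.08333 + 0.48374 - 0.27887 + 0.13269 = 0.42089 ≈ 0.4209 bits

These are NOT equal (difference: 0.0637 bits). KL divergence is asymmetric: D_KL(P||Q) ≠ D_KL(Q||P) in general.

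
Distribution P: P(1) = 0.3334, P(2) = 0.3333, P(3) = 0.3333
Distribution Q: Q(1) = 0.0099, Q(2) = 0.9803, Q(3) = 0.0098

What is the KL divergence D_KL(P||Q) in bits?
2.8686 bits

D_KL(P||Q) = Σ P(x) log₂(P(x)/Q(x))

Computing term by term:
  P(1)·log₂(P(1)/Q(1)) = 0.3334·log₂(0.3334/0.0099) = 1.69157
  P(2)·log₂(P(2)/Q(2)) = 0.3333·log₂(0.3333/0.9803) = -0.51875
  P(3)·log₂(P(3)/Q(3)) = 0.3333·log₂(0.3333/0.0098) = 1.69580

D_KL(P||Q) = 1.69157 - 0.51875 + 1.69580 = 2.86862 ≈ 2.8686 bits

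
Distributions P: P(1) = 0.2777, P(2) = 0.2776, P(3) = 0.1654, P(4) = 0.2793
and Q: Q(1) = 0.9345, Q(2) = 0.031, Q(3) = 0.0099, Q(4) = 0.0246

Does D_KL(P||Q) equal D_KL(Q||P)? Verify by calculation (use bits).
D_KL(P||Q) = 2.0427 bits, D_KL(Q||P) = 1.4115 bits. No — D_KL(P||Q) ≠ D_KL(Q||P) for this pair.

D_KL(P||Q) = Σ P(x) log₂(P(x)/Q(x))

Computing term by term:
  P(1)·log₂(P(1)/Q(1)) = 0.2777·log₂(0.2777/0.9345) = -0.48616
  P(2)·log₂(P(2)/Q(2)) = 0.2776·log₂(0.2776/0.031) = 0.87796
  P(3)·log₂(P(3)/Q(3)) = 0.1654·log₂(0.1654/0.0099) = 0.67192
  P(4)·log₂(P(4)/Q(4)) = 0.2793·log₂(0.2793/0.0246) = 0.97897

D_KL(P||Q) = -0.48616 + 0.87796 + 0.67192 + 0.97897 = 2.04269 ≈ 2.0427 bits

D_KL(Q||P) = Σ Q(x) log₂(Q(x)/P(x))

Computing term by term:
  Q(1)·log₂(Q(1)/P(1)) = 0.9345·log₂(0.9345/0.2777) = 1.63600
  Q(2)·log₂(Q(2)/P(2)) = 0.031·log₂(0.031/0.2776) = -0.09804
  Q(3)·log₂(Q(3)/P(3)) = 0.0099·log₂(0.0099/0.1654) = -0.04022
  Q(4)·log₂(Q(4)/P(4)) = 0.0246·log₂(0.0246/0.2793) = -0.08623

D_KL(Q||P) = 1.63600 - 0.09804 - 0.04022 - 0.08623 = 1.41151 ≈ 1.4115 bits

These are NOT equal (difference: 0.6312 bits). KL divergence is asymmetric: D_KL(P||Q) ≠ D_KL(Q||P) in general.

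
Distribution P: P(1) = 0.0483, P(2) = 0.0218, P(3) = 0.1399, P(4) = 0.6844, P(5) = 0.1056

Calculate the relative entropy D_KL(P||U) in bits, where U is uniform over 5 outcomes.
0.8766 bits

U(i) = 1/5 for all i

D_KL(P||U) = Σ P(x) log₂(P(x) / (1/5))
           = Σ P(x) log₂(P(x)) + log₂(5)
           = log₂(5) - H(P)

H(P) = -Σ P(x) log₂(P(x)):
  -P(1)·log₂(P(1)) = -(0.0483)·log₂(0.0483) = 0.21116
  -P(2)·log₂(P(2)) = -(0.0218)·log₂(0.0218) = 0.12033
  -P(3)·log₂(P(3)) = -(0.1399)·log₂(0.1399) = 0.39697
  -P(4)·log₂(P(4)) = -(0.6844)·log₂(0.6844) = 0.37443
  -P(5)·log₂(P(5)) = -(0.1056)·log₂(0.1056) = 0.34249
H(P) = 0.21116 + 0.12033 + 0.39697 + 0.37443 + 0.34249 = 1.44538 bits

log₂(5) = 2.32193 bits

D_KL(P||U) = 2.32193 - 1.44538 = 0.87655 ≈ 0.8766 bits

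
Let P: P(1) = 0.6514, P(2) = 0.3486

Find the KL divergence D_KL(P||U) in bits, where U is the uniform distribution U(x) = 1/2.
0.0672 bits

U(i) = 1/2 for all i

D_KL(P||U) = Σ P(x) log₂(P(x) / (1/2))
           = Σ P(x) log₂(P(x)) + log₂(2)
           = log₂(2) - H(P)

H(P) = -Σ P(x) log₂(P(x)):
  -P(1)·log₂(P(1)) = -(0.6514)·log₂(0.6514) = 0.40282
  -P(2)·log₂(P(2)) = -(0.3486)·log₂(0.3486) = 0.53000
H(P) = 0.40282 + 0.53000 = 0.93282 bits

log₂(2) = 1.00000 bits

D_KL(P||U) = 1.00000 - 0.93282 = 0.06718 ≈ 0.0672 bits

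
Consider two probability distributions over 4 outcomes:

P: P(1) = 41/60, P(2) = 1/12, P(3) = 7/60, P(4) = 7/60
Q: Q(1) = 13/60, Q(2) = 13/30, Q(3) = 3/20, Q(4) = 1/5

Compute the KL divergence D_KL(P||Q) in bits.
0.8011 bits

D_KL(P||Q) = Σ P(x) log₂(P(x)/Q(x))

Computing term by term:
  P(1)·log₂(P(1)/Q(1)) = (41/60)·log₂((41/60)/(13/60)) = 1.13236
  P(2)·log₂(P(2)/Q(2)) = (1/12)·log₂((1/12)/(13/30)) = -0.19821
  P(3)·log₂(P(3)/Q(3)) = (7/60)·log₂((7/60)/(3/20)) = -0.04230
  P(4)·log₂(P(4)/Q(4)) = (7/60)·log₂((7/60)/(1/5)) = -0.09072

D_KL(P||Q) = 1.13236 - 0.19821 - 0.04230 - 0.09072 = 0.80113 ≈ 0.8011 bits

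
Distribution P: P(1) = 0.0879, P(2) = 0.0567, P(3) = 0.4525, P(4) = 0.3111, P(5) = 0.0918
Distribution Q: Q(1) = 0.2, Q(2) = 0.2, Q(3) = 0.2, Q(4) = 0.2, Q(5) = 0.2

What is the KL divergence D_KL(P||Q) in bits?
0.4208 bits

D_KL(P||Q) = Σ P(x) log₂(P(x)/Q(x))

Computing term by term:
  P(1)·log₂(P(1)/Q(1)) = 0.0879·log₂(0.0879/0.2) = -0.10426
  P(2)·log₂(P(2)/Q(2)) = 0.0567·log₂(0.0567/0.2) = -0.10311
  P(3)·log₂(P(3)/Q(3)) = 0.4525·log₂(0.4525/0.2) = 0.53301
  P(4)·log₂(P(4)/Q(4)) = 0.3111·log₂(0.3111/0.2) = 0.19829
  P(5)·log₂(P(5)/Q(5)) = 0.0918·log₂(0.0918/0.2) = -0.10313

D_KL(P||Q) = -0.10426 - 0.10311 + 0.53301 + 0.19829 - 0.10313 = 0.42080 ≈ 0.4208 bits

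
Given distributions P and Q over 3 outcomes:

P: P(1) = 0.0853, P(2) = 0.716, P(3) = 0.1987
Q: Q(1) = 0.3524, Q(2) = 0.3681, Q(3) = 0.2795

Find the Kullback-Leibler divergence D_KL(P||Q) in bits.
0.4149 bits

D_KL(P||Q) = Σ P(x) log₂(P(x)/Q(x))

Computing term by term:
  P(1)·log₂(P(1)/Q(1)) = 0.0853·log₂(0.0853/0.3524) = -0.17457
  P(2)·log₂(P(2)/Q(2)) = 0.716·log₂(0.716/0.3681) = 0.68726
  P(3)·log₂(P(3)/Q(3)) = 0.1987·log₂(0.1987/0.2795) = -0.09781

D_KL(P||Q) = -0.17457 + 0.68726 - 0.09781 = 0.41488 ≈ 0.4149 bits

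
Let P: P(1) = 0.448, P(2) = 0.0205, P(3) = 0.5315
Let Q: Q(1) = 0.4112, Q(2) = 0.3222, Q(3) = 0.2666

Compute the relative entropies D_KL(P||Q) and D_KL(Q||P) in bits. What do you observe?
D_KL(P||Q) = 0.5030 bits, D_KL(Q||P) = 0.9643 bits. The two directions give different values (D_KL(Q||P) exceeds D_KL(P||Q) by 0.4613 bits): KL divergence is asymmetric.

D_KL(P||Q) = Σ P(x) log₂(P(x)/Q(x))

Computing term by term:
  P(1)·log₂(P(1)/Q(1)) = 0.448·log₂(0.448/0.4112) = 0.05540
  P(2)·log₂(P(2)/Q(2)) = 0.0205·log₂(0.0205/0.3222) = -0.08147
  P(3)·log₂(P(3)/Q(3)) = 0.5315·log₂(0.5315/0.2666) = 0.52905

D_KL(P||Q) = 0.05540 - 0.08147 + 0.52905 = 0.50298 ≈ 0.5030 bits

D_KL(Q||P) = Σ Q(x) log₂(Q(x)/P(x))

Computing term by term:
  Q(1)·log₂(Q(1)/P(1)) = 0.4112·log₂(0.4112/0.448) = -0.05085
  Q(2)·log₂(Q(2)/P(2)) = 0.3222·log₂(0.3222/0.0205) = 1.28051
  Q(3)·log₂(Q(3)/P(3)) = 0.2666·log₂(0.2666/0.5315) = -0.26537

D_KL(Q||P) = -0.05085 + 1.28051 - 0.26537 = 0.96429 ≈ 0.9643 bits

These are NOT equal (difference: 0.4613 bits). KL divergence is asymmetric: D_KL(P||Q) ≠ D_KL(Q||P) in general.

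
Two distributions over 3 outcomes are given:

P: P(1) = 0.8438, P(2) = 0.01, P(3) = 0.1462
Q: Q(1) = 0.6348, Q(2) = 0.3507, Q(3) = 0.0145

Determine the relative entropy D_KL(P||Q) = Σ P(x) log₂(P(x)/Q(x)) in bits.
0.7825 bits

D_KL(P||Q) = Σ P(x) log₂(P(x)/Q(x))

Computing term by term:
  P(1)·log₂(P(1)/Q(1)) = 0.8438·log₂(0.8438/0.6348) = 0.34646
  P(2)·log₂(P(2)/Q(2)) = 0.01·log₂(0.01/0.3507) = -0.05132
  P(3)·log₂(P(3)/Q(3)) = 0.1462·log₂(0.1462/0.0145) = 0.48740

D_KL(P||Q) = 0.34646 - 0.05132 + 0.48740 = 0.78254 ≈ 0.7825 bits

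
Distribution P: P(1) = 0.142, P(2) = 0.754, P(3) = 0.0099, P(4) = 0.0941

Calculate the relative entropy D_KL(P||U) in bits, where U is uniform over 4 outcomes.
0.9062 bits

U(i) = 1/4 for all i

D_KL(P||U) = Σ P(x) log₂(P(x) / (1/4))
           = Σ P(x) log₂(P(x)) + log₂(4)
           = log₂(4) - H(P)

H(P) = -Σ P(x) log₂(P(x)):
  -P(1)·log₂(P(1)) = -(0.142)·log₂(0.142) = 0.39988
  -P(2)·log₂(P(2)) = -(0.754)·log₂(0.754) = 0.30715
  -P(3)·log₂(P(3)) = -(0.0099)·log₂(0.0099) = 0.06592
  -P(4)·log₂(P(4)) = -(0.0941)·log₂(0.0941) = 0.32085
H(P) = 0.39988 + 0.30715 + 0.06592 + 0.32085 = 1.09380 bits

log₂(4) = 2.00000 bits

D_KL(P||U) = 2.00000 - 1.09380 = 0.90620 ≈ 0.9062 bits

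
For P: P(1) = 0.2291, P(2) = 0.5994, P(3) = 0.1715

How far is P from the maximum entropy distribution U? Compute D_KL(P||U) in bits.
0.2191 bits

U(i) = 1/3 for all i

D_KL(P||U) = Σ P(x) log₂(P(x) / (1/3))
           = Σ P(x) log₂(P(x)) + log₂(3)
           = log₂(3) - H(P)

H(P) = -Σ P(x) log₂(P(x)):
  -P(1)·log₂(P(1)) = -(0.2291)·log₂(0.2291) = 0.48706
  -P(2)·log₂(P(2)) = -(0.5994)·log₂(0.5994) = 0.44260
  -P(3)·log₂(P(3)) = -(0.1715)·log₂(0.1715) = 0.43625
H(P) = 0.48706 + 0.44260 + 0.43625 = 1.36591 bits

log₂(3) = 1.58496 bits

D_KL(P||U) = 1.58496 - 1.36591 = 0.21905 ≈ 0.2191 bits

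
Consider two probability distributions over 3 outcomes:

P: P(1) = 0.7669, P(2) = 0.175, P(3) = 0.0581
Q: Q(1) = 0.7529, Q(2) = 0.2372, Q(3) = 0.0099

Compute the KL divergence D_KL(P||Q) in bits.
0.0919 bits

D_KL(P||Q) = Σ P(x) log₂(P(x)/Q(x))

Computing term by term:
  P(1)·log₂(P(1)/Q(1)) = 0.7669·log₂(0.7669/0.7529) = 0.02038
  P(2)·log₂(P(2)/Q(2)) = 0.175·log₂(0.175/0.2372) = -0.07678
  P(3)·log₂(P(3)/Q(3)) = 0.0581·log₂(0.0581/0.0099) = 0.14833

D_KL(P||Q) = 0.02038 - 0.07678 + 0.14833 = 0.09193 ≈ 0.0919 bits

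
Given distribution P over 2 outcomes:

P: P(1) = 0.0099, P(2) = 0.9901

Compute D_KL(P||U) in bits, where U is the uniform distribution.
0.9199 bits

U(i) = 1/2 for all i

D_KL(P||U) = Σ P(x) log₂(P(x) / (1/2))
           = Σ P(x) log₂(P(x)) + log₂(2)
           = log₂(2) - H(P)

H(P) = -Σ P(x) log₂(P(x)):
  -P(1)·log₂(P(1)) = -(0.0099)·log₂(0.0099) = 0.06592
  -P(2)·log₂(P(2)) = -(0.9901)·log₂(0.9901) = 0.01421
H(P) = 0.06592 + 0.01421 = 0.08013 bits

log₂(2) = 1.00000 bits

D_KL(P||U) = 1.00000 - 0.08013 = 0.91987 ≈ 0.9199 bits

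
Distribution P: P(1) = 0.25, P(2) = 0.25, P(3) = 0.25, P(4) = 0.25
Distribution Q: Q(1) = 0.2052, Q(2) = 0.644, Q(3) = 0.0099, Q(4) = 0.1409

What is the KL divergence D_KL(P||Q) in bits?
1.1013 bits

D_KL(P||Q) = Σ P(x) log₂(P(x)/Q(x))

Computing term by term:
  P(1)·log₂(P(1)/Q(1)) = 0.25·log₂(0.25/0.2052) = 0.07122
  P(2)·log₂(P(2)/Q(2)) = 0.25·log₂(0.25/0.644) = -0.34128
  P(3)·log₂(P(3)/Q(3)) = 0.25·log₂(0.25/0.0099) = 1.16459
  P(4)·log₂(P(4)/Q(4)) = 0.25·log₂(0.25/0.1409) = 0.20681

D_KL(P||Q) = 0.07122 - 0.34128 + 1.16459 + 0.20681 = 1.10134 ≈ 1.1013 bits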